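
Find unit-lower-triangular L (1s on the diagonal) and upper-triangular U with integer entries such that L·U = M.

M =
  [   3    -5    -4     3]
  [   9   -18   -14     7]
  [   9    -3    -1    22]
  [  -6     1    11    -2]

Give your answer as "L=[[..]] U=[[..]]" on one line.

  row1 -= 3·row0 → [0,-3,-2,-2]
  row2 -= 3·row0 → [0,12,11,13]
  row3 -= -2·row0 → [0,-9,3,4]
  row2 -= -4·row1 → [0,0,3,5]
  row3 -= 3·row1 → [0,0,9,10]
  row3 -= 3·row2 → [0,0,0,-5]

L=[[1,0,0,0],[3,1,0,0],[3,-4,1,0],[-2,3,3,1]] U=[[3,-5,-4,3],[0,-3,-2,-2],[0,0,3,5],[0,0,0,-5]]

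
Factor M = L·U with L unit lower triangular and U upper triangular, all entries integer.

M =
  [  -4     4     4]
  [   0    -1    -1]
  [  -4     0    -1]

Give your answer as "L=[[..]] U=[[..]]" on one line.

L=[[1,0,0],[0,1,0],[1,4,1]] U=[[-4,4,4],[0,-1,-1],[0,0,-1]]

  R1 -= 0·R0 → [0,-1,-1]
  R2 -= 1·R0 → [0,-4,-5]
  R2 -= 4·R1 → [0,0,-1]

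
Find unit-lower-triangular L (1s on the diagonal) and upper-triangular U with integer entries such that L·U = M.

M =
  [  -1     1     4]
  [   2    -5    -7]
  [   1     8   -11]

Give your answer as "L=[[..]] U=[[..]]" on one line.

L=[[1,0,0],[-2,1,0],[-1,-3,1]] U=[[-1,1,4],[0,-3,1],[0,0,-4]]

  row1 -= -2·row0 → [0,-3,1]
  row2 -= -1·row0 → [0,9,-7]
  row2 -= -3·row1 → [0,0,-4]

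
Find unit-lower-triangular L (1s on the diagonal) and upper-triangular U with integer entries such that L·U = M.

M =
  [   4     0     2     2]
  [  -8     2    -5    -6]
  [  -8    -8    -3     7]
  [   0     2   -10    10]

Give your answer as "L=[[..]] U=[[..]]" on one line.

  row1 -= -2·row0 → [0,2,-1,-2]
  row2 -= -2·row0 → [0,-8,1,11]
  row3 -= 0·row0 → [0,2,-10,10]
  row2 -= -4·row1 → [0,0,-3,3]
  row3 -= 1·row1 → [0,0,-9,12]
  row3 -= 3·row2 → [0,0,0,3]

L=[[1,0,0,0],[-2,1,0,0],[-2,-4,1,0],[0,1,3,1]] U=[[4,0,2,2],[0,2,-1,-2],[0,0,-3,3],[0,0,0,3]]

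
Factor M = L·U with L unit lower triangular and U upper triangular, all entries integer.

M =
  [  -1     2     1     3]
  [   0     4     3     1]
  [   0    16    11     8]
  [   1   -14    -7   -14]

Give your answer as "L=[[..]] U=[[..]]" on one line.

L=[[1,0,0,0],[0,1,0,0],[0,4,1,0],[-1,-3,-3,1]] U=[[-1,2,1,3],[0,4,3,1],[0,0,-1,4],[0,0,0,4]]

  row1 -= 0·row0 → [0,4,3,1]
  row2 -= 0·row0 → [0,16,11,8]
  row3 -= -1·row0 → [0,-12,-6,-11]
  row2 -= 4·row1 → [0,0,-1,4]
  row3 -= -3·row1 → [0,0,3,-8]
  row3 -= -3·row2 → [0,0,0,4]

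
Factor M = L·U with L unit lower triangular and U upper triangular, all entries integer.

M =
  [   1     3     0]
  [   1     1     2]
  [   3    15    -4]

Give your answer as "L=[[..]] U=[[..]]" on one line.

L=[[1,0,0],[1,1,0],[3,-3,1]] U=[[1,3,0],[0,-2,2],[0,0,2]]

  R1 -= 1·R0 → [0,-2,2]
  R2 -= 3·R0 → [0,6,-4]
  R2 -= -3·R1 → [0,0,2]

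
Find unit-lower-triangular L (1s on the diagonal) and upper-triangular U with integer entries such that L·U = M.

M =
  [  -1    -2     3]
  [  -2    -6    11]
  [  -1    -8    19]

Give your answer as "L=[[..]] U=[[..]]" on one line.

L=[[1,0,0],[2,1,0],[1,3,1]] U=[[-1,-2,3],[0,-2,5],[0,0,1]]

  row1 -= 2·row0 → [0,-2,5]
  row2 -= 1·row0 → [0,-6,16]
  row2 -= 3·row1 → [0,0,1]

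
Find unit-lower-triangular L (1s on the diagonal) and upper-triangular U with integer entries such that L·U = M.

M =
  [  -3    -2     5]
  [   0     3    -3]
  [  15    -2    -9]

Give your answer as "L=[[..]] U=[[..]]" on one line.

  r1 -= 0·r0 → [0,3,-3]
  r2 -= -5·r0 → [0,-12,16]
  r2 -= -4·r1 → [0,0,4]

L=[[1,0,0],[0,1,0],[-5,-4,1]] U=[[-3,-2,5],[0,3,-3],[0,0,4]]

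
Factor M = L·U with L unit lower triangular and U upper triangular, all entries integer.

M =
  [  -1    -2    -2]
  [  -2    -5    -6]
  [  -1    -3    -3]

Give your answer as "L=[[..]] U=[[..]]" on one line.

L=[[1,0,0],[2,1,0],[1,1,1]] U=[[-1,-2,-2],[0,-1,-2],[0,0,1]]

  r1 -= 2·r0 → [0,-1,-2]
  r2 -= 1·r0 → [0,-1,-1]
  r2 -= 1·r1 → [0,0,1]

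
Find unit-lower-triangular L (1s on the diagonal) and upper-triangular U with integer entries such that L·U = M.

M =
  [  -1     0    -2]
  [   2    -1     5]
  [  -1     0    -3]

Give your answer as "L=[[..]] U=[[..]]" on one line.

L=[[1,0,0],[-2,1,0],[1,0,1]] U=[[-1,0,-2],[0,-1,1],[0,0,-1]]

  row1 -= -2·row0 → [0,-1,1]
  row2 -= 1·row0 → [0,0,-1]
  row2 -= 0·row1 → [0,0,-1]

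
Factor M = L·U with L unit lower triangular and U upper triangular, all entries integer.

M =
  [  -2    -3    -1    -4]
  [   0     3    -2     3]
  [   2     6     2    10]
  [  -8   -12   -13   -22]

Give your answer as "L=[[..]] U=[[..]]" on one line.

  R1 -= 0·R0 → [0,3,-2,3]
  R2 -= -1·R0 → [0,3,1,6]
  R3 -= 4·R0 → [0,0,-9,-6]
  R2 -= 1·R1 → [0,0,3,3]
  R3 -= 0·R1 → [0,0,-9,-6]
  R3 -= -3·R2 → [0,0,0,3]

L=[[1,0,0,0],[0,1,0,0],[-1,1,1,0],[4,0,-3,1]] U=[[-2,-3,-1,-4],[0,3,-2,3],[0,0,3,3],[0,0,0,3]]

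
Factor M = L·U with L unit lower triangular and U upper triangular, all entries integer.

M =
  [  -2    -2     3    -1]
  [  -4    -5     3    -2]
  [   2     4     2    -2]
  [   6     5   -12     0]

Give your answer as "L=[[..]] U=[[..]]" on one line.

  r1 -= 2·r0 → [0,-1,-3,0]
  r2 -= -1·r0 → [0,2,5,-3]
  r3 -= -3·r0 → [0,-1,-3,-3]
  r2 -= -2·r1 → [0,0,-1,-3]
  r3 -= 1·r1 → [0,0,0,-3]
  r3 -= 0·r2 → [0,0,0,-3]

L=[[1,0,0,0],[2,1,0,0],[-1,-2,1,0],[-3,1,0,1]] U=[[-2,-2,3,-1],[0,-1,-3,0],[0,0,-1,-3],[0,0,0,-3]]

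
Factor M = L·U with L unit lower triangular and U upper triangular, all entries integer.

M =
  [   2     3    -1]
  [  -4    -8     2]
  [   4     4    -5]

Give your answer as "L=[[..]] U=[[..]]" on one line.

L=[[1,0,0],[-2,1,0],[2,1,1]] U=[[2,3,-1],[0,-2,0],[0,0,-3]]

  R1 -= -2·R0 → [0,-2,0]
  R2 -= 2·R0 → [0,-2,-3]
  R2 -= 1·R1 → [0,0,-3]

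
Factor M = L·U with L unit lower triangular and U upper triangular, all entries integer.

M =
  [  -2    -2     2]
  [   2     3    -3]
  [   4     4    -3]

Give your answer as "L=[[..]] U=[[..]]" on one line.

L=[[1,0,0],[-1,1,0],[-2,0,1]] U=[[-2,-2,2],[0,1,-1],[0,0,1]]

  row1 -= -1·row0 → [0,1,-1]
  row2 -= -2·row0 → [0,0,1]
  row2 -= 0·row1 → [0,0,1]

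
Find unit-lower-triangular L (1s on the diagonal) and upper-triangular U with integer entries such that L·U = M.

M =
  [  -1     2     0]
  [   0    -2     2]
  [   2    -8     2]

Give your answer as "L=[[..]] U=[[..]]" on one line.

L=[[1,0,0],[0,1,0],[-2,2,1]] U=[[-1,2,0],[0,-2,2],[0,0,-2]]

  r1 -= 0·r0 → [0,-2,2]
  r2 -= -2·r0 → [0,-4,2]
  r2 -= 2·r1 → [0,0,-2]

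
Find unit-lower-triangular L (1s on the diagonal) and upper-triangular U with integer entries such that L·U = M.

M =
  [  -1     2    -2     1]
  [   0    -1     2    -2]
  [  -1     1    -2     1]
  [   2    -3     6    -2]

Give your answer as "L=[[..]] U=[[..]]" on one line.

L=[[1,0,0,0],[0,1,0,0],[1,1,1,0],[-2,-1,-2,1]] U=[[-1,2,-2,1],[0,-1,2,-2],[0,0,-2,2],[0,0,0,2]]

  r1 -= 0·r0 → [0,-1,2,-2]
  r2 -= 1·r0 → [0,-1,0,0]
  r3 -= -2·r0 → [0,1,2,0]
  r2 -= 1·r1 → [0,0,-2,2]
  r3 -= -1·r1 → [0,0,4,-2]
  r3 -= -2·r2 → [0,0,0,2]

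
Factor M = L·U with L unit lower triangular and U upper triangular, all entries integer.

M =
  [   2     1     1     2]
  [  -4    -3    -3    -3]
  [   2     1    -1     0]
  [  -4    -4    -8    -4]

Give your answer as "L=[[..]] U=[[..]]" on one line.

  R1 -= -2·R0 → [0,-1,-1,1]
  R2 -= 1·R0 → [0,0,-2,-2]
  R3 -= -2·R0 → [0,-2,-6,0]
  R2 -= 0·R1 → [0,0,-2,-2]
  R3 -= 2·R1 → [0,0,-4,-2]
  R3 -= 2·R2 → [0,0,0,2]

L=[[1,0,0,0],[-2,1,0,0],[1,0,1,0],[-2,2,2,1]] U=[[2,1,1,2],[0,-1,-1,1],[0,0,-2,-2],[0,0,0,2]]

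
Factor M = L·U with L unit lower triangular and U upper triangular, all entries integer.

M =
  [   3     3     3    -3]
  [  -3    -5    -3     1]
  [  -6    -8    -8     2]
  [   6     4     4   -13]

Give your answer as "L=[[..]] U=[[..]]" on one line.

  row1 -= -1·row0 → [0,-2,0,-2]
  row2 -= -2·row0 → [0,-2,-2,-4]
  row3 -= 2·row0 → [0,-2,-2,-7]
  row2 -= 1·row1 → [0,0,-2,-2]
  row3 -= 1·row1 → [0,0,-2,-5]
  row3 -= 1·row2 → [0,0,0,-3]

L=[[1,0,0,0],[-1,1,0,0],[-2,1,1,0],[2,1,1,1]] U=[[3,3,3,-3],[0,-2,0,-2],[0,0,-2,-2],[0,0,0,-3]]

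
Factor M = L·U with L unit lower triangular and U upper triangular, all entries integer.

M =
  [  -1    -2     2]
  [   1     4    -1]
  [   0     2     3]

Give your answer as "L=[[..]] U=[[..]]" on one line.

  row1 -= -1·row0 → [0,2,1]
  row2 -= 0·row0 → [0,2,3]
  row2 -= 1·row1 → [0,0,2]

L=[[1,0,0],[-1,1,0],[0,1,1]] U=[[-1,-2,2],[0,2,1],[0,0,2]]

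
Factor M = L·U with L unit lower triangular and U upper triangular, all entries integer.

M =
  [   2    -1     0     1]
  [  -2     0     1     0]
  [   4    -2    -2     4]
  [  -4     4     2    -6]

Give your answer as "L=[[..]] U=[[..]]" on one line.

L=[[1,0,0,0],[-1,1,0,0],[2,0,1,0],[-2,-2,-2,1]] U=[[2,-1,0,1],[0,-1,1,1],[0,0,-2,2],[0,0,0,2]]

  r1 -= -1·r0 → [0,-1,1,1]
  r2 -= 2·r0 → [0,0,-2,2]
  r3 -= -2·r0 → [0,2,2,-4]
  r2 -= 0·r1 → [0,0,-2,2]
  r3 -= -2·r1 → [0,0,4,-2]
  r3 -= -2·r2 → [0,0,0,2]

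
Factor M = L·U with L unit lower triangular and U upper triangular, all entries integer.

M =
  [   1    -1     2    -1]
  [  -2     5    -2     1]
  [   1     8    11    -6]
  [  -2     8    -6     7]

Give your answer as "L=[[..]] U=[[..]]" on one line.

  R1 -= -2·R0 → [0,3,2,-1]
  R2 -= 1·R0 → [0,9,9,-5]
  R3 -= -2·R0 → [0,6,-2,5]
  R2 -= 3·R1 → [0,0,3,-2]
  R3 -= 2·R1 → [0,0,-6,7]
  R3 -= -2·R2 → [0,0,0,3]

L=[[1,0,0,0],[-2,1,0,0],[1,3,1,0],[-2,2,-2,1]] U=[[1,-1,2,-1],[0,3,2,-1],[0,0,3,-2],[0,0,0,3]]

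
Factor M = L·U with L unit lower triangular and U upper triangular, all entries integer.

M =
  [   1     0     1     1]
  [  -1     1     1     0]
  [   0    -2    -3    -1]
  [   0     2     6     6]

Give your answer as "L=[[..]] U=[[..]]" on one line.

  r1 -= -1·r0 → [0,1,2,1]
  r2 -= 0·r0 → [0,-2,-3,-1]
  r3 -= 0·r0 → [0,2,6,6]
  r2 -= -2·r1 → [0,0,1,1]
  r3 -= 2·r1 → [0,0,2,4]
  r3 -= 2·r2 → [0,0,0,2]

L=[[1,0,0,0],[-1,1,0,0],[0,-2,1,0],[0,2,2,1]] U=[[1,0,1,1],[0,1,2,1],[0,0,1,1],[0,0,0,2]]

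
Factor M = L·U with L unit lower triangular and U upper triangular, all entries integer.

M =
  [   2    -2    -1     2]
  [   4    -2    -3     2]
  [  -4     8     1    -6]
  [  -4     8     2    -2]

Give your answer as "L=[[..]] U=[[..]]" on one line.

  row1 -= 2·row0 → [0,2,-1,-2]
  row2 -= -2·row0 → [0,4,-1,-2]
  row3 -= -2·row0 → [0,4,0,2]
  row2 -= 2·row1 → [0,0,1,2]
  row3 -= 2·row1 → [0,0,2,6]
  row3 -= 2·row2 → [0,0,0,2]

L=[[1,0,0,0],[2,1,0,0],[-2,2,1,0],[-2,2,2,1]] U=[[2,-2,-1,2],[0,2,-1,-2],[0,0,1,2],[0,0,0,2]]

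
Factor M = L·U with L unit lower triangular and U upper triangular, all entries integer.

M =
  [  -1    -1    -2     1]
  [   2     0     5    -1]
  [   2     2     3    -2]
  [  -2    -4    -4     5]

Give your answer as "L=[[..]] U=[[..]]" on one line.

  R1 -= -2·R0 → [0,-2,1,1]
  R2 -= -2·R0 → [0,0,-1,0]
  R3 -= 2·R0 → [0,-2,0,3]
  R2 -= 0·R1 → [0,0,-1,0]
  R3 -= 1·R1 → [0,0,-1,2]
  R3 -= 1·R2 → [0,0,0,2]

L=[[1,0,0,0],[-2,1,0,0],[-2,0,1,0],[2,1,1,1]] U=[[-1,-1,-2,1],[0,-2,1,1],[0,0,-1,0],[0,0,0,2]]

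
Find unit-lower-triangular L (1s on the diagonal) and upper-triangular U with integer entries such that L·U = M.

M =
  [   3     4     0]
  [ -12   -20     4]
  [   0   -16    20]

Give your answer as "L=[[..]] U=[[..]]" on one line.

  R1 -= -4·R0 → [0,-4,4]
  R2 -= 0·R0 → [0,-16,20]
  R2 -= 4·R1 → [0,0,4]

L=[[1,0,0],[-4,1,0],[0,4,1]] U=[[3,4,0],[0,-4,4],[0,0,4]]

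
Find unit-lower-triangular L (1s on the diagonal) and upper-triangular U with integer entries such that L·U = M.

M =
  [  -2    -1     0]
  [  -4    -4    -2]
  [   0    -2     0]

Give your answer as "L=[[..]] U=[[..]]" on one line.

  row1 -= 2·row0 → [0,-2,-2]
  row2 -= 0·row0 → [0,-2,0]
  row2 -= 1·row1 → [0,0,2]

L=[[1,0,0],[2,1,0],[0,1,1]] U=[[-2,-1,0],[0,-2,-2],[0,0,2]]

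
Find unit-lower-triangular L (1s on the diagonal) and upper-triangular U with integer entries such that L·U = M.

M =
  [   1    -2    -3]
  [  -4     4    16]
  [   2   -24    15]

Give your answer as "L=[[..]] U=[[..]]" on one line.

  R1 -= -4·R0 → [0,-4,4]
  R2 -= 2·R0 → [0,-20,21]
  R2 -= 5·R1 → [0,0,1]

L=[[1,0,0],[-4,1,0],[2,5,1]] U=[[1,-2,-3],[0,-4,4],[0,0,1]]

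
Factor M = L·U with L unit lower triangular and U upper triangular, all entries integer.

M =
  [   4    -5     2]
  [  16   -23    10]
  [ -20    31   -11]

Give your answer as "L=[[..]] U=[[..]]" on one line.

  row1 -= 4·row0 → [0,-3,2]
  row2 -= -5·row0 → [0,6,-1]
  row2 -= -2·row1 → [0,0,3]

L=[[1,0,0],[4,1,0],[-5,-2,1]] U=[[4,-5,2],[0,-3,2],[0,0,3]]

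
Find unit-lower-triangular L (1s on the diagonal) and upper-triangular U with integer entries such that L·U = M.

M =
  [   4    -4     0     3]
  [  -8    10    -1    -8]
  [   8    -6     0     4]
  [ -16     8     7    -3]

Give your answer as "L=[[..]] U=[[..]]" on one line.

L=[[1,0,0,0],[-2,1,0,0],[2,1,1,0],[-4,-4,3,1]] U=[[4,-4,0,3],[0,2,-1,-2],[0,0,1,0],[0,0,0,1]]

  R1 -= -2·R0 → [0,2,-1,-2]
  R2 -= 2·R0 → [0,2,0,-2]
  R3 -= -4·R0 → [0,-8,7,9]
  R2 -= 1·R1 → [0,0,1,0]
  R3 -= -4·R1 → [0,0,3,1]
  R3 -= 3·R2 → [0,0,0,1]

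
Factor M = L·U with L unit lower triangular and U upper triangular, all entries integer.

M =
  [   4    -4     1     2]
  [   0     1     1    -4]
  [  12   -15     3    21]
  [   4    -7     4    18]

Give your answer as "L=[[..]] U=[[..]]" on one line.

L=[[1,0,0,0],[0,1,0,0],[3,-3,1,0],[1,-3,2,1]] U=[[4,-4,1,2],[0,1,1,-4],[0,0,3,3],[0,0,0,-2]]

  R1 -= 0·R0 → [0,1,1,-4]
  R2 -= 3·R0 → [0,-3,0,15]
  R3 -= 1·R0 → [0,-3,3,16]
  R2 -= -3·R1 → [0,0,3,3]
  R3 -= -3·R1 → [0,0,6,4]
  R3 -= 2·R2 → [0,0,0,-2]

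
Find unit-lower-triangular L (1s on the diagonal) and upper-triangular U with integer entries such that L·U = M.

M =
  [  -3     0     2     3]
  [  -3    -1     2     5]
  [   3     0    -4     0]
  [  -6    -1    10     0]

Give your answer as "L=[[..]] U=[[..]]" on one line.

L=[[1,0,0,0],[1,1,0,0],[-1,0,1,0],[2,1,-3,1]] U=[[-3,0,2,3],[0,-1,0,2],[0,0,-2,3],[0,0,0,1]]

  R1 -= 1·R0 → [0,-1,0,2]
  R2 -= -1·R0 → [0,0,-2,3]
  R3 -= 2·R0 → [0,-1,6,-6]
  R2 -= 0·R1 → [0,0,-2,3]
  R3 -= 1·R1 → [0,0,6,-8]
  R3 -= -3·R2 → [0,0,0,1]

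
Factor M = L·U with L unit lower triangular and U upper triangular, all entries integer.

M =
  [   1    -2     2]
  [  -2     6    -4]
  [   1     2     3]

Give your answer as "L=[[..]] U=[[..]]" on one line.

  r1 -= -2·r0 → [0,2,0]
  r2 -= 1·r0 → [0,4,1]
  r2 -= 2·r1 → [0,0,1]

L=[[1,0,0],[-2,1,0],[1,2,1]] U=[[1,-2,2],[0,2,0],[0,0,1]]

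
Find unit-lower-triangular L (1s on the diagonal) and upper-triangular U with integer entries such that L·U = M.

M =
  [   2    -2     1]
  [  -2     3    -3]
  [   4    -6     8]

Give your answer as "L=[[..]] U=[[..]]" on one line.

L=[[1,0,0],[-1,1,0],[2,-2,1]] U=[[2,-2,1],[0,1,-2],[0,0,2]]

  r1 -= -1·r0 → [0,1,-2]
  r2 -= 2·r0 → [0,-2,6]
  r2 -= -2·r1 → [0,0,2]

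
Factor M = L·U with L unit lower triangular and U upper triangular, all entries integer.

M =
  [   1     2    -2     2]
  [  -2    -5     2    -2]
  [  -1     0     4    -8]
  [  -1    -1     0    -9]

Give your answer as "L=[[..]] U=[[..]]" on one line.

L=[[1,0,0,0],[-2,1,0,0],[-1,-2,1,0],[-1,-1,2,1]] U=[[1,2,-2,2],[0,-1,-2,2],[0,0,-2,-2],[0,0,0,-1]]

  r1 -= -2·r0 → [0,-1,-2,2]
  r2 -= -1·r0 → [0,2,2,-6]
  r3 -= -1·r0 → [0,1,-2,-7]
  r2 -= -2·r1 → [0,0,-2,-2]
  r3 -= -1·r1 → [0,0,-4,-5]
  r3 -= 2·r2 → [0,0,0,-1]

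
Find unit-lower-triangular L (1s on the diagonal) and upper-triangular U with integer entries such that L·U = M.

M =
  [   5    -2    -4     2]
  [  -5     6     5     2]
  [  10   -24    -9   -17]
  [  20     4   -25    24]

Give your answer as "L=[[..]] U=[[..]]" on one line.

L=[[1,0,0,0],[-1,1,0,0],[2,-5,1,0],[4,3,-3,1]] U=[[5,-2,-4,2],[0,4,1,4],[0,0,4,-1],[0,0,0,1]]

  r1 -= -1·r0 → [0,4,1,4]
  r2 -= 2·r0 → [0,-20,-1,-21]
  r3 -= 4·r0 → [0,12,-9,16]
  r2 -= -5·r1 → [0,0,4,-1]
  r3 -= 3·r1 → [0,0,-12,4]
  r3 -= -3·r2 → [0,0,0,1]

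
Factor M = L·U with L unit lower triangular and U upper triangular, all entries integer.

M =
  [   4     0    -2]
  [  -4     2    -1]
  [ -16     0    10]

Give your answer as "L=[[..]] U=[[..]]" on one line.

  R1 -= -1·R0 → [0,2,-3]
  R2 -= -4·R0 → [0,0,2]
  R2 -= 0·R1 → [0,0,2]

L=[[1,0,0],[-1,1,0],[-4,0,1]] U=[[4,0,-2],[0,2,-3],[0,0,2]]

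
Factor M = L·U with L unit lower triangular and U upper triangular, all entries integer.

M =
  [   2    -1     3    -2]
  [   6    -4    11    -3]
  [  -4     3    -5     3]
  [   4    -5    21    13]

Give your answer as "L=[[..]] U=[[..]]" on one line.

  R1 -= 3·R0 → [0,-1,2,3]
  R2 -= -2·R0 → [0,1,1,-1]
  R3 -= 2·R0 → [0,-3,15,17]
  R2 -= -1·R1 → [0,0,3,2]
  R3 -= 3·R1 → [0,0,9,8]
  R3 -= 3·R2 → [0,0,0,2]

L=[[1,0,0,0],[3,1,0,0],[-2,-1,1,0],[2,3,3,1]] U=[[2,-1,3,-2],[0,-1,2,3],[0,0,3,2],[0,0,0,2]]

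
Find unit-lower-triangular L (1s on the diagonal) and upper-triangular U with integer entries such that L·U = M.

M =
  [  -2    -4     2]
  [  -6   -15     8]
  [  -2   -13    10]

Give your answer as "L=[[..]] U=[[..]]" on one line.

L=[[1,0,0],[3,1,0],[1,3,1]] U=[[-2,-4,2],[0,-3,2],[0,0,2]]

  r1 -= 3·r0 → [0,-3,2]
  r2 -= 1·r0 → [0,-9,8]
  r2 -= 3·r1 → [0,0,2]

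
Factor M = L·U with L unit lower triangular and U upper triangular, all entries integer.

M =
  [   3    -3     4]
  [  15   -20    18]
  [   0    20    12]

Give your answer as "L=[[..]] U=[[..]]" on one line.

  row1 -= 5·row0 → [0,-5,-2]
  row2 -= 0·row0 → [0,20,12]
  row2 -= -4·row1 → [0,0,4]

L=[[1,0,0],[5,1,0],[0,-4,1]] U=[[3,-3,4],[0,-5,-2],[0,0,4]]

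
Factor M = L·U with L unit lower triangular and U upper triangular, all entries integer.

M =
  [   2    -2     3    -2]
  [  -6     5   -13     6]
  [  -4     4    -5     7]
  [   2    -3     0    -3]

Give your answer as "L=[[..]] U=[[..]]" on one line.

L=[[1,0,0,0],[-3,1,0,0],[-2,0,1,0],[1,1,1,1]] U=[[2,-2,3,-2],[0,-1,-4,0],[0,0,1,3],[0,0,0,-4]]

  row1 -= -3·row0 → [0,-1,-4,0]
  row2 -= -2·row0 → [0,0,1,3]
  row3 -= 1·row0 → [0,-1,-3,-1]
  row2 -= 0·row1 → [0,0,1,3]
  row3 -= 1·row1 → [0,0,1,-1]
  row3 -= 1·row2 → [0,0,0,-4]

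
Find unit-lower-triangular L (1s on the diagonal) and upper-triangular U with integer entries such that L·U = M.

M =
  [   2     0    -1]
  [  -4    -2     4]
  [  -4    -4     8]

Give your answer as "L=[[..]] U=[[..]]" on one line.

L=[[1,0,0],[-2,1,0],[-2,2,1]] U=[[2,0,-1],[0,-2,2],[0,0,2]]

  r1 -= -2·r0 → [0,-2,2]
  r2 -= -2·r0 → [0,-4,6]
  r2 -= 2·r1 → [0,0,2]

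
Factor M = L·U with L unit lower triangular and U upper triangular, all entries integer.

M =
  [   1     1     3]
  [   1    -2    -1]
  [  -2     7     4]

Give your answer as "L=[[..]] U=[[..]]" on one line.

  R1 -= 1·R0 → [0,-3,-4]
  R2 -= -2·R0 → [0,9,10]
  R2 -= -3·R1 → [0,0,-2]

L=[[1,0,0],[1,1,0],[-2,-3,1]] U=[[1,1,3],[0,-3,-4],[0,0,-2]]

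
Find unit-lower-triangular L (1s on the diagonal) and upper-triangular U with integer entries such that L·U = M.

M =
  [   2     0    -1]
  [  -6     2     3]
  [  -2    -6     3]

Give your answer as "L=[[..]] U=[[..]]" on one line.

L=[[1,0,0],[-3,1,0],[-1,-3,1]] U=[[2,0,-1],[0,2,0],[0,0,2]]

  R1 -= -3·R0 → [0,2,0]
  R2 -= -1·R0 → [0,-6,2]
  R2 -= -3·R1 → [0,0,2]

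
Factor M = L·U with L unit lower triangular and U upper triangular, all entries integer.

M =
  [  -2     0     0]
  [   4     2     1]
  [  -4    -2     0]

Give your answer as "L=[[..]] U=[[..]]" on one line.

  R1 -= -2·R0 → [0,2,1]
  R2 -= 2·R0 → [0,-2,0]
  R2 -= -1·R1 → [0,0,1]

L=[[1,0,0],[-2,1,0],[2,-1,1]] U=[[-2,0,0],[0,2,1],[0,0,1]]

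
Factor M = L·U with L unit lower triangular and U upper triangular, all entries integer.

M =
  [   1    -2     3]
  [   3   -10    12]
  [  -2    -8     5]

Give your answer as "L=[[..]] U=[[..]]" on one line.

L=[[1,0,0],[3,1,0],[-2,3,1]] U=[[1,-2,3],[0,-4,3],[0,0,2]]

  R1 -= 3·R0 → [0,-4,3]
  R2 -= -2·R0 → [0,-12,11]
  R2 -= 3·R1 → [0,0,2]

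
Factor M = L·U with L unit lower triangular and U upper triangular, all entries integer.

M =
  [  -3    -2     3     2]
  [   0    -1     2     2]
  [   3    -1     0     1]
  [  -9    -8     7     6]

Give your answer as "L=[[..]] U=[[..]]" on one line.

L=[[1,0,0,0],[0,1,0,0],[-1,3,1,0],[3,2,2,1]] U=[[-3,-2,3,2],[0,-1,2,2],[0,0,-3,-3],[0,0,0,2]]

  r1 -= 0·r0 → [0,-1,2,2]
  r2 -= -1·r0 → [0,-3,3,3]
  r3 -= 3·r0 → [0,-2,-2,0]
  r2 -= 3·r1 → [0,0,-3,-3]
  r3 -= 2·r1 → [0,0,-6,-4]
  r3 -= 2·r2 → [0,0,0,2]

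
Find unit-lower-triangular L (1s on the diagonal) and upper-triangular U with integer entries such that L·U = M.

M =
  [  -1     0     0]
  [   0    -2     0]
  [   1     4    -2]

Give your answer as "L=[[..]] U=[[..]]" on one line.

L=[[1,0,0],[0,1,0],[-1,-2,1]] U=[[-1,0,0],[0,-2,0],[0,0,-2]]

  R1 -= 0·R0 → [0,-2,0]
  R2 -= -1·R0 → [0,4,-2]
  R2 -= -2·R1 → [0,0,-2]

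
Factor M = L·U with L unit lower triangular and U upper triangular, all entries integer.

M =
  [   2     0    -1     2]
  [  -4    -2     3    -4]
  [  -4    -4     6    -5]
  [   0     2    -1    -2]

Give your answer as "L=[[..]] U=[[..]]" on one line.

  R1 -= -2·R0 → [0,-2,1,0]
  R2 -= -2·R0 → [0,-4,4,-1]
  R3 -= 0·R0 → [0,2,-1,-2]
  R2 -= 2·R1 → [0,0,2,-1]
  R3 -= -1·R1 → [0,0,0,-2]
  R3 -= 0·R2 → [0,0,0,-2]

L=[[1,0,0,0],[-2,1,0,0],[-2,2,1,0],[0,-1,0,1]] U=[[2,0,-1,2],[0,-2,1,0],[0,0,2,-1],[0,0,0,-2]]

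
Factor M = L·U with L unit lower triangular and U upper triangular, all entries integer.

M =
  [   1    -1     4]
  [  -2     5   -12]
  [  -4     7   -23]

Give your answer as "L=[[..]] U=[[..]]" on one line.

  r1 -= -2·r0 → [0,3,-4]
  r2 -= -4·r0 → [0,3,-7]
  r2 -= 1·r1 → [0,0,-3]

L=[[1,0,0],[-2,1,0],[-4,1,1]] U=[[1,-1,4],[0,3,-4],[0,0,-3]]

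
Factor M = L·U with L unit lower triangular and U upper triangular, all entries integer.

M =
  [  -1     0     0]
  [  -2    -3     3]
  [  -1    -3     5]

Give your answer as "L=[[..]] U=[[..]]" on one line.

L=[[1,0,0],[2,1,0],[1,1,1]] U=[[-1,0,0],[0,-3,3],[0,0,2]]

  row1 -= 2·row0 → [0,-3,3]
  row2 -= 1·row0 → [0,-3,5]
  row2 -= 1·row1 → [0,0,2]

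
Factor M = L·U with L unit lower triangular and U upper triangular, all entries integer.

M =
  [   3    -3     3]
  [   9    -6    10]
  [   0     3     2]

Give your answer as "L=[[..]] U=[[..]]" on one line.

  r1 -= 3·r0 → [0,3,1]
  r2 -= 0·r0 → [0,3,2]
  r2 -= 1·r1 → [0,0,1]

L=[[1,0,0],[3,1,0],[0,1,1]] U=[[3,-3,3],[0,3,1],[0,0,1]]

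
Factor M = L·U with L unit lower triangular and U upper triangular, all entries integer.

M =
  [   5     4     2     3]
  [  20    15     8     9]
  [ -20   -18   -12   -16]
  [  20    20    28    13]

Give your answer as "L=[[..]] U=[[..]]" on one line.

L=[[1,0,0,0],[4,1,0,0],[-4,2,1,0],[4,-4,-5,1]] U=[[5,4,2,3],[0,-1,0,-3],[0,0,-4,2],[0,0,0,-1]]

  r1 -= 4·r0 → [0,-1,0,-3]
  r2 -= -4·r0 → [0,-2,-4,-4]
  r3 -= 4·r0 → [0,4,20,1]
  r2 -= 2·r1 → [0,0,-4,2]
  r3 -= -4·r1 → [0,0,20,-11]
  r3 -= -5·r2 → [0,0,0,-1]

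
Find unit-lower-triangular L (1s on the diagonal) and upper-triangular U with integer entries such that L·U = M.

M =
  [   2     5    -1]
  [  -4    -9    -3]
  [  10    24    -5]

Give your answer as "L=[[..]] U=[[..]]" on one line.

L=[[1,0,0],[-2,1,0],[5,-1,1]] U=[[2,5,-1],[0,1,-5],[0,0,-5]]

  r1 -= -2·r0 → [0,1,-5]
  r2 -= 5·r0 → [0,-1,0]
  r2 -= -1·r1 → [0,0,-5]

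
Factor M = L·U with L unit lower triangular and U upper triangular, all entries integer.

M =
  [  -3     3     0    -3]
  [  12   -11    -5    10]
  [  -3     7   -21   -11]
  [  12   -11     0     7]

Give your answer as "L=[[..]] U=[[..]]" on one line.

  r1 -= -4·r0 → [0,1,-5,-2]
  r2 -= 1·r0 → [0,4,-21,-8]
  r3 -= -4·r0 → [0,1,0,-5]
  r2 -= 4·r1 → [0,0,-1,0]
  r3 -= 1·r1 → [0,0,5,-3]
  r3 -= -5·r2 → [0,0,0,-3]

L=[[1,0,0,0],[-4,1,0,0],[1,4,1,0],[-4,1,-5,1]] U=[[-3,3,0,-3],[0,1,-5,-2],[0,0,-1,0],[0,0,0,-3]]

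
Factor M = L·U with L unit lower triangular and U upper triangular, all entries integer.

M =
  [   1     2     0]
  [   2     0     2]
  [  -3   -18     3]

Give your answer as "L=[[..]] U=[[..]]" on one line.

  R1 -= 2·R0 → [0,-4,2]
  R2 -= -3·R0 → [0,-12,3]
  R2 -= 3·R1 → [0,0,-3]

L=[[1,0,0],[2,1,0],[-3,3,1]] U=[[1,2,0],[0,-4,2],[0,0,-3]]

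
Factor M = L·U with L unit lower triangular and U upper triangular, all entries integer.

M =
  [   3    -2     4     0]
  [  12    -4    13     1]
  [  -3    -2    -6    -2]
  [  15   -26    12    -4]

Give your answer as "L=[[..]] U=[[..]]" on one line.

L=[[1,0,0,0],[4,1,0,0],[-1,-1,1,0],[5,-4,4,1]] U=[[3,-2,4,0],[0,4,-3,1],[0,0,-5,-1],[0,0,0,4]]

  R1 -= 4·R0 → [0,4,-3,1]
  R2 -= -1·R0 → [0,-4,-2,-2]
  R3 -= 5·R0 → [0,-16,-8,-4]
  R2 -= -1·R1 → [0,0,-5,-1]
  R3 -= -4·R1 → [0,0,-20,0]
  R3 -= 4·R2 → [0,0,0,4]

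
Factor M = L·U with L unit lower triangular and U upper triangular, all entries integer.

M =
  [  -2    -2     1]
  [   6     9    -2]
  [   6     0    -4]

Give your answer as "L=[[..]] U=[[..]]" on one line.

  r1 -= -3·r0 → [0,3,1]
  r2 -= -3·r0 → [0,-6,-1]
  r2 -= -2·r1 → [0,0,1]

L=[[1,0,0],[-3,1,0],[-3,-2,1]] U=[[-2,-2,1],[0,3,1],[0,0,1]]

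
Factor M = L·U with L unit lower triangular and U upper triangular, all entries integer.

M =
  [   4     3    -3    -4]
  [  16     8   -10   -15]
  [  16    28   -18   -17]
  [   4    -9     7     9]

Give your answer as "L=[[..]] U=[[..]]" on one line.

L=[[1,0,0,0],[4,1,0,0],[4,-4,1,0],[1,3,2,1]] U=[[4,3,-3,-4],[0,-4,2,1],[0,0,2,3],[0,0,0,4]]

  R1 -= 4·R0 → [0,-4,2,1]
  R2 -= 4·R0 → [0,16,-6,-1]
  R3 -= 1·R0 → [0,-12,10,13]
  R2 -= -4·R1 → [0,0,2,3]
  R3 -= 3·R1 → [0,0,4,10]
  R3 -= 2·R2 → [0,0,0,4]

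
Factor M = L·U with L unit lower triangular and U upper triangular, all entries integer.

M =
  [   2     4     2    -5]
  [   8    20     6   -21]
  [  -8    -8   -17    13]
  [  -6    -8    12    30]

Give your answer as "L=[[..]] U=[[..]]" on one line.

L=[[1,0,0,0],[4,1,0,0],[-4,2,1,0],[-3,1,-4,1]] U=[[2,4,2,-5],[0,4,-2,-1],[0,0,-5,-5],[0,0,0,-4]]

  row1 -= 4·row0 → [0,4,-2,-1]
  row2 -= -4·row0 → [0,8,-9,-7]
  row3 -= -3·row0 → [0,4,18,15]
  row2 -= 2·row1 → [0,0,-5,-5]
  row3 -= 1·row1 → [0,0,20,16]
  row3 -= -4·row2 → [0,0,0,-4]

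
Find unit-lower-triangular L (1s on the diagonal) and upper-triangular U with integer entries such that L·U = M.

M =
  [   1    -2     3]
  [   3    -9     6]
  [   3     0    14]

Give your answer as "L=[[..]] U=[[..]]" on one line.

  r1 -= 3·r0 → [0,-3,-3]
  r2 -= 3·r0 → [0,6,5]
  r2 -= -2·r1 → [0,0,-1]

L=[[1,0,0],[3,1,0],[3,-2,1]] U=[[1,-2,3],[0,-3,-3],[0,0,-1]]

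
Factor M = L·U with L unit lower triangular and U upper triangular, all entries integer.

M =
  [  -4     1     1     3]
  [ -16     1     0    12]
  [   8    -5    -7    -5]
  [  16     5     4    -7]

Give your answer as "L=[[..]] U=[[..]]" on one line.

  r1 -= 4·r0 → [0,-3,-4,0]
  r2 -= -2·r0 → [0,-3,-5,1]
  r3 -= -4·r0 → [0,9,8,5]
  r2 -= 1·r1 → [0,0,-1,1]
  r3 -= -3·r1 → [0,0,-4,5]
  r3 -= 4·r2 → [0,0,0,1]

L=[[1,0,0,0],[4,1,0,0],[-2,1,1,0],[-4,-3,4,1]] U=[[-4,1,1,3],[0,-3,-4,0],[0,0,-1,1],[0,0,0,1]]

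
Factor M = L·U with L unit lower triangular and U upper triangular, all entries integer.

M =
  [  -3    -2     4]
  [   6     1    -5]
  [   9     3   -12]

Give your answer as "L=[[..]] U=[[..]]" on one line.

  r1 -= -2·r0 → [0,-3,3]
  r2 -= -3·r0 → [0,-3,0]
  r2 -= 1·r1 → [0,0,-3]

L=[[1,0,0],[-2,1,0],[-3,1,1]] U=[[-3,-2,4],[0,-3,3],[0,0,-3]]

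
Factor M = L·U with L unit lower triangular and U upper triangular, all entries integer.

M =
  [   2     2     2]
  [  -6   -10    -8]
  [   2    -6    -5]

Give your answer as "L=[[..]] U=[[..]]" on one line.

  R1 -= -3·R0 → [0,-4,-2]
  R2 -= 1·R0 → [0,-8,-7]
  R2 -= 2·R1 → [0,0,-3]

L=[[1,0,0],[-3,1,0],[1,2,1]] U=[[2,2,2],[0,-4,-2],[0,0,-3]]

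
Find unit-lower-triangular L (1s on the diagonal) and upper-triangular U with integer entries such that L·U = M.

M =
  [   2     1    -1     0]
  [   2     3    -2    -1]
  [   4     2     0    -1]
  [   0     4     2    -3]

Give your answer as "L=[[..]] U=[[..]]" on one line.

L=[[1,0,0,0],[1,1,0,0],[2,0,1,0],[0,2,2,1]] U=[[2,1,-1,0],[0,2,-1,-1],[0,0,2,-1],[0,0,0,1]]

  R1 -= 1·R0 → [0,2,-1,-1]
  R2 -= 2·R0 → [0,0,2,-1]
  R3 -= 0·R0 → [0,4,2,-3]
  R2 -= 0·R1 → [0,0,2,-1]
  R3 -= 2·R1 → [0,0,4,-1]
  R3 -= 2·R2 → [0,0,0,1]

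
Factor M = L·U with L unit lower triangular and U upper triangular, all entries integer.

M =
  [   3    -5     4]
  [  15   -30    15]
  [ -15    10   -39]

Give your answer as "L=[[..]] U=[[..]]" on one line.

  r1 -= 5·r0 → [0,-5,-5]
  r2 -= -5·r0 → [0,-15,-19]
  r2 -= 3·r1 → [0,0,-4]

L=[[1,0,0],[5,1,0],[-5,3,1]] U=[[3,-5,4],[0,-5,-5],[0,0,-4]]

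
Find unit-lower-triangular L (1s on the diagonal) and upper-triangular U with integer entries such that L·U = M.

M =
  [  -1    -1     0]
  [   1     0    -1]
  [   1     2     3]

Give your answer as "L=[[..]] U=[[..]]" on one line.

  row1 -= -1·row0 → [0,-1,-1]
  row2 -= -1·row0 → [0,1,3]
  row2 -= -1·row1 → [0,0,2]

L=[[1,0,0],[-1,1,0],[-1,-1,1]] U=[[-1,-1,0],[0,-1,-1],[0,0,2]]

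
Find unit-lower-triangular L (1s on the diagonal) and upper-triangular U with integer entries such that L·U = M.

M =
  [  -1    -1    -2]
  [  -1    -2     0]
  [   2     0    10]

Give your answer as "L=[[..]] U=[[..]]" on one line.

L=[[1,0,0],[1,1,0],[-2,2,1]] U=[[-1,-1,-2],[0,-1,2],[0,0,2]]

  R1 -= 1·R0 → [0,-1,2]
  R2 -= -2·R0 → [0,-2,6]
  R2 -= 2·R1 → [0,0,2]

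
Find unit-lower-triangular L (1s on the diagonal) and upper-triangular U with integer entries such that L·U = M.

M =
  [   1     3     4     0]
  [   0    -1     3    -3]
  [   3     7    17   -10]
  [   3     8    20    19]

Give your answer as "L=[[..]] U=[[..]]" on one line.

L=[[1,0,0,0],[0,1,0,0],[3,2,1,0],[3,1,-5,1]] U=[[1,3,4,0],[0,-1,3,-3],[0,0,-1,-4],[0,0,0,2]]

  R1 -= 0·R0 → [0,-1,3,-3]
  R2 -= 3·R0 → [0,-2,5,-10]
  R3 -= 3·R0 → [0,-1,8,19]
  R2 -= 2·R1 → [0,0,-1,-4]
  R3 -= 1·R1 → [0,0,5,22]
  R3 -= -5·R2 → [0,0,0,2]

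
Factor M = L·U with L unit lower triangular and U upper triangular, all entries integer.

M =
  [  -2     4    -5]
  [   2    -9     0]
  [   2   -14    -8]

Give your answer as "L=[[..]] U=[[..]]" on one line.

L=[[1,0,0],[-1,1,0],[-1,2,1]] U=[[-2,4,-5],[0,-5,-5],[0,0,-3]]

  row1 -= -1·row0 → [0,-5,-5]
  row2 -= -1·row0 → [0,-10,-13]
  row2 -= 2·row1 → [0,0,-3]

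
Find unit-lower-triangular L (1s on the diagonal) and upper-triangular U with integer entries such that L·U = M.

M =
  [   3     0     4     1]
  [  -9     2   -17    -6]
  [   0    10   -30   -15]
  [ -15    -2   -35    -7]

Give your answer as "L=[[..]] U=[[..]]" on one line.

  R1 -= -3·R0 → [0,2,-5,-3]
  R2 -= 0·R0 → [0,10,-30,-15]
  R3 -= -5·R0 → [0,-2,-15,-2]
  R2 -= 5·R1 → [0,0,-5,0]
  R3 -= -1·R1 → [0,0,-20,-5]
  R3 -= 4·R2 → [0,0,0,-5]

L=[[1,0,0,0],[-3,1,0,0],[0,5,1,0],[-5,-1,4,1]] U=[[3,0,4,1],[0,2,-5,-3],[0,0,-5,0],[0,0,0,-5]]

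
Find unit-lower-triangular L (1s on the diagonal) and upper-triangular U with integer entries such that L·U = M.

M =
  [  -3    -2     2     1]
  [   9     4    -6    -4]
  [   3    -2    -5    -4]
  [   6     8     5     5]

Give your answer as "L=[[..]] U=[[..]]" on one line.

L=[[1,0,0,0],[-3,1,0,0],[-1,2,1,0],[-2,-2,-3,1]] U=[[-3,-2,2,1],[0,-2,0,-1],[0,0,-3,-1],[0,0,0,2]]

  row1 -= -3·row0 → [0,-2,0,-1]
  row2 -= -1·row0 → [0,-4,-3,-3]
  row3 -= -2·row0 → [0,4,9,7]
  row2 -= 2·row1 → [0,0,-3,-1]
  row3 -= -2·row1 → [0,0,9,5]
  row3 -= -3·row2 → [0,0,0,2]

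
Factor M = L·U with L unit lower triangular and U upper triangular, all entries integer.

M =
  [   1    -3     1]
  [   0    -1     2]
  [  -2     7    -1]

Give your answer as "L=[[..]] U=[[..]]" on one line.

  r1 -= 0·r0 → [0,-1,2]
  r2 -= -2·r0 → [0,1,1]
  r2 -= -1·r1 → [0,0,3]

L=[[1,0,0],[0,1,0],[-2,-1,1]] U=[[1,-3,1],[0,-1,2],[0,0,3]]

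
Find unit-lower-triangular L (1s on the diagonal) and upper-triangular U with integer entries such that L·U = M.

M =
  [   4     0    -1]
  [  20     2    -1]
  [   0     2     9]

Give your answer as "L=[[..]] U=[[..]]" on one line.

L=[[1,0,0],[5,1,0],[0,1,1]] U=[[4,0,-1],[0,2,4],[0,0,5]]

  r1 -= 5·r0 → [0,2,4]
  r2 -= 0·r0 → [0,2,9]
  r2 -= 1·r1 → [0,0,5]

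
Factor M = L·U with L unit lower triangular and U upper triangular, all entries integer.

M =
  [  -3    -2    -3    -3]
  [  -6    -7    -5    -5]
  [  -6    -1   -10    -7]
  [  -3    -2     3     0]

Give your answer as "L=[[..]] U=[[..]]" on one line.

  row1 -= 2·row0 → [0,-3,1,1]
  row2 -= 2·row0 → [0,3,-4,-1]
  row3 -= 1·row0 → [0,0,6,3]
  row2 -= -1·row1 → [0,0,-3,0]
  row3 -= 0·row1 → [0,0,6,3]
  row3 -= -2·row2 → [0,0,0,3]

L=[[1,0,0,0],[2,1,0,0],[2,-1,1,0],[1,0,-2,1]] U=[[-3,-2,-3,-3],[0,-3,1,1],[0,0,-3,0],[0,0,0,3]]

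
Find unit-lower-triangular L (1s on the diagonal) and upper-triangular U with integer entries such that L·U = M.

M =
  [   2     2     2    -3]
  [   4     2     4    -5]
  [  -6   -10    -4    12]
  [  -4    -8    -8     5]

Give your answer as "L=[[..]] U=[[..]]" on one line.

  R1 -= 2·R0 → [0,-2,0,1]
  R2 -= -3·R0 → [0,-4,2,3]
  R3 -= -2·R0 → [0,-4,-4,-1]
  R2 -= 2·R1 → [0,0,2,1]
  R3 -= 2·R1 → [0,0,-4,-3]
  R3 -= -2·R2 → [0,0,0,-1]

L=[[1,0,0,0],[2,1,0,0],[-3,2,1,0],[-2,2,-2,1]] U=[[2,2,2,-3],[0,-2,0,1],[0,0,2,1],[0,0,0,-1]]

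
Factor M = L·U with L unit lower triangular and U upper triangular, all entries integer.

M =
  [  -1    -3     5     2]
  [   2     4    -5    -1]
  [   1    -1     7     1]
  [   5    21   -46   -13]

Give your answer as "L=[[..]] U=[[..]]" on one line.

  R1 -= -2·R0 → [0,-2,5,3]
  R2 -= -1·R0 → [0,-4,12,3]
  R3 -= -5·R0 → [0,6,-21,-3]
  R2 -= 2·R1 → [0,0,2,-3]
  R3 -= -3·R1 → [0,0,-6,6]
  R3 -= -3·R2 → [0,0,0,-3]

L=[[1,0,0,0],[-2,1,0,0],[-1,2,1,0],[-5,-3,-3,1]] U=[[-1,-3,5,2],[0,-2,5,3],[0,0,2,-3],[0,0,0,-3]]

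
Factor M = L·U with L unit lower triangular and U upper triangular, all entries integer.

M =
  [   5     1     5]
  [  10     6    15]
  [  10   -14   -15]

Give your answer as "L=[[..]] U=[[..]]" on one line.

L=[[1,0,0],[2,1,0],[2,-4,1]] U=[[5,1,5],[0,4,5],[0,0,-5]]

  R1 -= 2·R0 → [0,4,5]
  R2 -= 2·R0 → [0,-16,-25]
  R2 -= -4·R1 → [0,0,-5]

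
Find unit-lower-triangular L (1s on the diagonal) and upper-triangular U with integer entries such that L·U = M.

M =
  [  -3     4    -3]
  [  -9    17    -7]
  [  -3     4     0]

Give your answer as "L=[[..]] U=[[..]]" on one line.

L=[[1,0,0],[3,1,0],[1,0,1]] U=[[-3,4,-3],[0,5,2],[0,0,3]]

  r1 -= 3·r0 → [0,5,2]
  r2 -= 1·r0 → [0,0,3]
  r2 -= 0·r1 → [0,0,3]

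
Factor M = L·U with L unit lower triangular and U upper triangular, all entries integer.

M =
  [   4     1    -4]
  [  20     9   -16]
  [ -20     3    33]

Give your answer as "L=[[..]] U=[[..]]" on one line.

L=[[1,0,0],[5,1,0],[-5,2,1]] U=[[4,1,-4],[0,4,4],[0,0,5]]

  row1 -= 5·row0 → [0,4,4]
  row2 -= -5·row0 → [0,8,13]
  row2 -= 2·row1 → [0,0,5]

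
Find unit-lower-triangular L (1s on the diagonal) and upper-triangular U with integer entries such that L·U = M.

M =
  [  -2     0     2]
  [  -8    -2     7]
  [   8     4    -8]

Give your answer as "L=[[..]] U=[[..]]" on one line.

L=[[1,0,0],[4,1,0],[-4,-2,1]] U=[[-2,0,2],[0,-2,-1],[0,0,-2]]

  r1 -= 4·r0 → [0,-2,-1]
  r2 -= -4·r0 → [0,4,0]
  r2 -= -2·r1 → [0,0,-2]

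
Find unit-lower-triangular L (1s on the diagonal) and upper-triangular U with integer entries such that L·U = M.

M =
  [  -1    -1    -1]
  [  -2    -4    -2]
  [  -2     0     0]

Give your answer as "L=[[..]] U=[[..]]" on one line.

L=[[1,0,0],[2,1,0],[2,-1,1]] U=[[-1,-1,-1],[0,-2,0],[0,0,2]]

  r1 -= 2·r0 → [0,-2,0]
  r2 -= 2·r0 → [0,2,2]
  r2 -= -1·r1 → [0,0,2]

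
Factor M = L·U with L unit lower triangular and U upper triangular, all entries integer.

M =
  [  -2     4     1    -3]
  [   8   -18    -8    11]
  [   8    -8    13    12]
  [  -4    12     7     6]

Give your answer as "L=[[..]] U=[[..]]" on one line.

  R1 -= -4·R0 → [0,-2,-4,-1]
  R2 -= -4·R0 → [0,8,17,0]
  R3 -= 2·R0 → [0,4,5,12]
  R2 -= -4·R1 → [0,0,1,-4]
  R3 -= -2·R1 → [0,0,-3,10]
  R3 -= -3·R2 → [0,0,0,-2]

L=[[1,0,0,0],[-4,1,0,0],[-4,-4,1,0],[2,-2,-3,1]] U=[[-2,4,1,-3],[0,-2,-4,-1],[0,0,1,-4],[0,0,0,-2]]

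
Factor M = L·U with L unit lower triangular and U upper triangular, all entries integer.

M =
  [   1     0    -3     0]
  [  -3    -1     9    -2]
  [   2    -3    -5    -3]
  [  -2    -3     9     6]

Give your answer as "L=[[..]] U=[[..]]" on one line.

  row1 -= -3·row0 → [0,-1,0,-2]
  row2 -= 2·row0 → [0,-3,1,-3]
  row3 -= -2·row0 → [0,-3,3,6]
  row2 -= 3·row1 → [0,0,1,3]
  row3 -= 3·row1 → [0,0,3,12]
  row3 -= 3·row2 → [0,0,0,3]

L=[[1,0,0,0],[-3,1,0,0],[2,3,1,0],[-2,3,3,1]] U=[[1,0,-3,0],[0,-1,0,-2],[0,0,1,3],[0,0,0,3]]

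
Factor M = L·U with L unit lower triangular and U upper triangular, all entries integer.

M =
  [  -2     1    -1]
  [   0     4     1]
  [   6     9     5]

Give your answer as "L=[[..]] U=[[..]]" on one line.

L=[[1,0,0],[0,1,0],[-3,3,1]] U=[[-2,1,-1],[0,4,1],[0,0,-1]]

  R1 -= 0·R0 → [0,4,1]
  R2 -= -3·R0 → [0,12,2]
  R2 -= 3·R1 → [0,0,-1]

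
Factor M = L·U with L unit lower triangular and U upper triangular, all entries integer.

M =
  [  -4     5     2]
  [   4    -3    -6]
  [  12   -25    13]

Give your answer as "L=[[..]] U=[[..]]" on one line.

L=[[1,0,0],[-1,1,0],[-3,-5,1]] U=[[-4,5,2],[0,2,-4],[0,0,-1]]

  row1 -= -1·row0 → [0,2,-4]
  row2 -= -3·row0 → [0,-10,19]
  row2 -= -5·row1 → [0,0,-1]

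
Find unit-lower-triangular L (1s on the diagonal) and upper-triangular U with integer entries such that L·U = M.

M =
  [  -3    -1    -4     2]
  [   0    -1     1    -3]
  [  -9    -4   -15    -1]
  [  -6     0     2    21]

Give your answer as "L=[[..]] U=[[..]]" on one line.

L=[[1,0,0,0],[0,1,0,0],[3,1,1,0],[2,-2,-3,1]] U=[[-3,-1,-4,2],[0,-1,1,-3],[0,0,-4,-4],[0,0,0,-1]]

  r1 -= 0·r0 → [0,-1,1,-3]
  r2 -= 3·r0 → [0,-1,-3,-7]
  r3 -= 2·r0 → [0,2,10,17]
  r2 -= 1·r1 → [0,0,-4,-4]
  r3 -= -2·r1 → [0,0,12,11]
  r3 -= -3·r2 → [0,0,0,-1]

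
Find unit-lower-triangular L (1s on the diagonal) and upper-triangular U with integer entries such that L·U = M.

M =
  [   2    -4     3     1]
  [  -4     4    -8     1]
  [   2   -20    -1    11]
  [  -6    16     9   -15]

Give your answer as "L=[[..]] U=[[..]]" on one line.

L=[[1,0,0,0],[-2,1,0,0],[1,4,1,0],[-3,-1,4,1]] U=[[2,-4,3,1],[0,-4,-2,3],[0,0,4,-2],[0,0,0,-1]]

  R1 -= -2·R0 → [0,-4,-2,3]
  R2 -= 1·R0 → [0,-16,-4,10]
  R3 -= -3·R0 → [0,4,18,-12]
  R2 -= 4·R1 → [0,0,4,-2]
  R3 -= -1·R1 → [0,0,16,-9]
  R3 -= 4·R2 → [0,0,0,-1]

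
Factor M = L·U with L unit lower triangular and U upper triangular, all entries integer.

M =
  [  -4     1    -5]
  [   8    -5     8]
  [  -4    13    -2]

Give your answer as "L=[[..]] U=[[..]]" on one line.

  r1 -= -2·r0 → [0,-3,-2]
  r2 -= 1·r0 → [0,12,3]
  r2 -= -4·r1 → [0,0,-5]

L=[[1,0,0],[-2,1,0],[1,-4,1]] U=[[-4,1,-5],[0,-3,-2],[0,0,-5]]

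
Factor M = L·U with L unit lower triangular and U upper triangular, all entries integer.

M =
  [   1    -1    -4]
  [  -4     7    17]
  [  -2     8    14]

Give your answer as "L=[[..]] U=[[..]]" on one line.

L=[[1,0,0],[-4,1,0],[-2,2,1]] U=[[1,-1,-4],[0,3,1],[0,0,4]]

  R1 -= -4·R0 → [0,3,1]
  R2 -= -2·R0 → [0,6,6]
  R2 -= 2·R1 → [0,0,4]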